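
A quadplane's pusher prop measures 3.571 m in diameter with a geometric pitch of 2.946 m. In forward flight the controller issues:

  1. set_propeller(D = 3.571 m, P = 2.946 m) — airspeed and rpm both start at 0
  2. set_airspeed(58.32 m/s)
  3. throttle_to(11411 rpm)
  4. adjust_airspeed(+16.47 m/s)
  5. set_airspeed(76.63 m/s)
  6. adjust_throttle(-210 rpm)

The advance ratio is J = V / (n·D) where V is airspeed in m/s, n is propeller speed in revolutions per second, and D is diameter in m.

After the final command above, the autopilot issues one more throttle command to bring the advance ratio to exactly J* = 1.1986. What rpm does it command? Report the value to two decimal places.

rpm = 1074.20

set_propeller: D = 3.571 m, P = 2.946 m (p = P/D = 0.824979); state ← (V=0, rpm=0)
set_airspeed(58.32): V ← 58.32 m/s
throttle_to(11411): rpm ← 11411
adjust_airspeed(+16.47): V ← 58.32 +16.47 = 74.79 m/s
set_airspeed(76.63): V ← 76.63 m/s
adjust_throttle(-210): rpm ← 11411 -210 = 11201
final state: V = 76.63 m/s, rpm = 11201 → n = rpm/60 = 186.683333 rev/s
target J* = 1.1986; solve J* = V/(n·D) for n: n = V/(J*·D) = 76.63/(1.1986 × 3.571) = 17.903366 rev/s
rpm = 60·n = 1074.201990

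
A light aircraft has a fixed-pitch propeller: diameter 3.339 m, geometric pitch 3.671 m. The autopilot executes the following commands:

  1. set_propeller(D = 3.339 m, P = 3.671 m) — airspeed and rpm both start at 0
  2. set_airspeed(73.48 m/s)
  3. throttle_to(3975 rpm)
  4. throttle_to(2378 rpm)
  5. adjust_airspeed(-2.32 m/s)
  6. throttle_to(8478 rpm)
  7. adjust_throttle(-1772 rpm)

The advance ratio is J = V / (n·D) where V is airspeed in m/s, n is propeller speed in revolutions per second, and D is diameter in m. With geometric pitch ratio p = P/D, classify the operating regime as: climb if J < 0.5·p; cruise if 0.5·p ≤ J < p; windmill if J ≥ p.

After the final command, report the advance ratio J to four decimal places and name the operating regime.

set_propeller: D = 3.339 m, P = 3.671 m (p = P/D = 1.099431); state ← (V=0, rpm=0)
set_airspeed(73.48): V ← 73.48 m/s
throttle_to(3975): rpm ← 3975
throttle_to(2378): rpm ← 2378
adjust_airspeed(-2.32): V ← 73.48 -2.32 = 71.16 m/s
throttle_to(8478): rpm ← 8478
adjust_throttle(-1772): rpm ← 8478 -1772 = 6706
final state: V = 71.16 m/s, rpm = 6706 → n = rpm/60 = 111.766667 rev/s
J = V / (n·D) = 71.16 / (111.766667 × 3.339) = 0.190681
regime bands: climb J<0.5497 | cruise [0.5497, 1.0994) | windmill J≥1.0994
J = 0.1907 → climb

J = 0.1907, regime = climb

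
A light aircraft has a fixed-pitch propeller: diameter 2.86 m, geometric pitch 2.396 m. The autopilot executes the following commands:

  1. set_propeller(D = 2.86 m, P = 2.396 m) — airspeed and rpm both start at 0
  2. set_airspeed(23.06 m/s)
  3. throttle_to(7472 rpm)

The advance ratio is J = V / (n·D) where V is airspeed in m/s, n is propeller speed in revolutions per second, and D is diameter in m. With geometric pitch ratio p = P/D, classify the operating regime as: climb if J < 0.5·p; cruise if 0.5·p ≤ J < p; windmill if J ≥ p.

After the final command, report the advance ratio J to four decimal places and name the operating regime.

J = 0.0647, regime = climb

set_propeller: D = 2.86 m, P = 2.396 m (p = P/D = 0.837762); state ← (V=0, rpm=0)
set_airspeed(23.06): V ← 23.06 m/s
throttle_to(7472): rpm ← 7472
final state: V = 23.06 m/s, rpm = 7472 → n = rpm/60 = 124.533333 rev/s
J = V / (n·D) = 23.06 / (124.533333 × 2.86) = 0.064745
regime bands: climb J<0.4189 | cruise [0.4189, 0.8378) | windmill J≥0.8378
J = 0.0647 → climb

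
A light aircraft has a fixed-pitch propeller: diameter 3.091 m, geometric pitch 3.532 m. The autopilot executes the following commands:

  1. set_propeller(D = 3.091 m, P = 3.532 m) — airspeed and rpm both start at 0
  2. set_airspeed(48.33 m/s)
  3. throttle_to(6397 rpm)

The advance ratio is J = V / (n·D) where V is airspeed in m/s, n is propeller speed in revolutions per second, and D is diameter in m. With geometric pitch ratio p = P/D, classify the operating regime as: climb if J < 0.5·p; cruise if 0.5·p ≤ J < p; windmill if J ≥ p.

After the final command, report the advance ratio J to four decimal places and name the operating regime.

J = 0.1467, regime = climb

set_propeller: D = 3.091 m, P = 3.532 m (p = P/D = 1.142672); state ← (V=0, rpm=0)
set_airspeed(48.33): V ← 48.33 m/s
throttle_to(6397): rpm ← 6397
final state: V = 48.33 m/s, rpm = 6397 → n = rpm/60 = 106.616667 rev/s
J = V / (n·D) = 48.33 / (106.616667 × 3.091) = 0.146654
regime bands: climb J<0.5713 | cruise [0.5713, 1.1427) | windmill J≥1.1427
J = 0.1467 → climb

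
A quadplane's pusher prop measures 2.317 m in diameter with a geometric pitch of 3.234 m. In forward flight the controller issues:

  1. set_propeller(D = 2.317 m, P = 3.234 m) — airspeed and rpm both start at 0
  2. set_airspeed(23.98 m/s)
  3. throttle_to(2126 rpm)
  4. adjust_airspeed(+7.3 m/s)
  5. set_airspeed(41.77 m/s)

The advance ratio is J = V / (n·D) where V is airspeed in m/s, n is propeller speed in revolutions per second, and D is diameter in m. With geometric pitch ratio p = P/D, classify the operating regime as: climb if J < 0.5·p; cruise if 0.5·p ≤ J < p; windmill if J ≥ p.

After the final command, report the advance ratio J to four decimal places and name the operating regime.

set_propeller: D = 2.317 m, P = 3.234 m (p = P/D = 1.395770); state ← (V=0, rpm=0)
set_airspeed(23.98): V ← 23.98 m/s
throttle_to(2126): rpm ← 2126
adjust_airspeed(+7.3): V ← 23.98 +7.3 = 31.28 m/s
set_airspeed(41.77): V ← 41.77 m/s
final state: V = 41.77 m/s, rpm = 2126 → n = rpm/60 = 35.433333 rev/s
J = V / (n·D) = 41.77 / (35.433333 × 2.317) = 0.508776
regime bands: climb J<0.6979 | cruise [0.6979, 1.3958) | windmill J≥1.3958
J = 0.5088 → climb

J = 0.5088, regime = climb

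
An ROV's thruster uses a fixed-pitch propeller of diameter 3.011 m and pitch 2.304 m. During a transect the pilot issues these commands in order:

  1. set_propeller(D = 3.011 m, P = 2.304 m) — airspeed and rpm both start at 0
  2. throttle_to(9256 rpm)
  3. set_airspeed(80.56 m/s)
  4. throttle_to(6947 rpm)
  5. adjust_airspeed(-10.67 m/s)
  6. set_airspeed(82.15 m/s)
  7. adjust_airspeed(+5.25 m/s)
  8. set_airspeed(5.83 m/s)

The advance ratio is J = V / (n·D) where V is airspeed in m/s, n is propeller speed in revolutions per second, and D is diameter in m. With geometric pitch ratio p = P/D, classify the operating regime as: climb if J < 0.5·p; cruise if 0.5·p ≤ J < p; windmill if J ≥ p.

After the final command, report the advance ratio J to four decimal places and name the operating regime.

J = 0.0167, regime = climb

set_propeller: D = 3.011 m, P = 2.304 m (p = P/D = 0.765194); state ← (V=0, rpm=0)
throttle_to(9256): rpm ← 9256
set_airspeed(80.56): V ← 80.56 m/s
throttle_to(6947): rpm ← 6947
adjust_airspeed(-10.67): V ← 80.56 -10.67 = 69.89 m/s
set_airspeed(82.15): V ← 82.15 m/s
adjust_airspeed(+5.25): V ← 82.15 +5.25 = 87.4 m/s
set_airspeed(5.83): V ← 5.83 m/s
final state: V = 5.83 m/s, rpm = 6947 → n = rpm/60 = 115.783333 rev/s
J = V / (n·D) = 5.83 / (115.783333 × 3.011) = 0.016723
regime bands: climb J<0.3826 | cruise [0.3826, 0.7652) | windmill J≥0.7652
J = 0.0167 → climb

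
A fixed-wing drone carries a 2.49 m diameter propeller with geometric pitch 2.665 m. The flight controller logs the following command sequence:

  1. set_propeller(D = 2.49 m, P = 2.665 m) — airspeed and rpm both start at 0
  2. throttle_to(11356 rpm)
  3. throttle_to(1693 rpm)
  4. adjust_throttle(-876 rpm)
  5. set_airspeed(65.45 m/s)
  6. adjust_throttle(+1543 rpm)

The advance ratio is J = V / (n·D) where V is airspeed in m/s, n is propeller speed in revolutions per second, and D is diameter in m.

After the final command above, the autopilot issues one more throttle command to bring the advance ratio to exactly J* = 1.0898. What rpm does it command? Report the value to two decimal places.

rpm = 1447.15

set_propeller: D = 2.49 m, P = 2.665 m (p = P/D = 1.070281); state ← (V=0, rpm=0)
throttle_to(11356): rpm ← 11356
throttle_to(1693): rpm ← 1693
adjust_throttle(-876): rpm ← 1693 -876 = 817
set_airspeed(65.45): V ← 65.45 m/s
adjust_throttle(+1543): rpm ← 817 +1543 = 2360
final state: V = 65.45 m/s, rpm = 2360 → n = rpm/60 = 39.333333 rev/s
target J* = 1.0898; solve J* = V/(n·D) for n: n = V/(J*·D) = 65.45/(1.0898 × 2.49) = 24.119233 rev/s
rpm = 60·n = 1447.154004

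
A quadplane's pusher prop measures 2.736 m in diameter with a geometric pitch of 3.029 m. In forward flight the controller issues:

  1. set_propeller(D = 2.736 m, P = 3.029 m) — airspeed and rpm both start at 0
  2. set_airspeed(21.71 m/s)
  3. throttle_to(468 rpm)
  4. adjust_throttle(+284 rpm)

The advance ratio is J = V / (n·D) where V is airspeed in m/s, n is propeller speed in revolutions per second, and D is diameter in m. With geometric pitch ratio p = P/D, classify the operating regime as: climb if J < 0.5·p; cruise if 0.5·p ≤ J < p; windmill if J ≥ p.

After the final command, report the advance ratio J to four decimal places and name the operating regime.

set_propeller: D = 2.736 m, P = 3.029 m (p = P/D = 1.107091); state ← (V=0, rpm=0)
set_airspeed(21.71): V ← 21.71 m/s
throttle_to(468): rpm ← 468
adjust_throttle(+284): rpm ← 468 +284 = 752
final state: V = 21.71 m/s, rpm = 752 → n = rpm/60 = 12.533333 rev/s
J = V / (n·D) = 21.71 / (12.533333 × 2.736) = 0.633107
regime bands: climb J<0.5535 | cruise [0.5535, 1.1071) | windmill J≥1.1071
J = 0.6331 → cruise

J = 0.6331, regime = cruise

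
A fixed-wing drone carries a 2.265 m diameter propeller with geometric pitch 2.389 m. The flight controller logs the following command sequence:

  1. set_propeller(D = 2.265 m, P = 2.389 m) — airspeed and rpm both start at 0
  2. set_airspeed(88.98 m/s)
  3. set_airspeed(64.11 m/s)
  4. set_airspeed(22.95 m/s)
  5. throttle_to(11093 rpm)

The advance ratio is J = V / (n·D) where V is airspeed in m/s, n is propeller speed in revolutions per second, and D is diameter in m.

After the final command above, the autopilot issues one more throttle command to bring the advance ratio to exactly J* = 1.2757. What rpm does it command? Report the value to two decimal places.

rpm = 476.56

set_propeller: D = 2.265 m, P = 2.389 m (p = P/D = 1.054746); state ← (V=0, rpm=0)
set_airspeed(88.98): V ← 88.98 m/s
set_airspeed(64.11): V ← 64.11 m/s
set_airspeed(22.95): V ← 22.95 m/s
throttle_to(11093): rpm ← 11093
final state: V = 22.95 m/s, rpm = 11093 → n = rpm/60 = 184.883333 rev/s
target J* = 1.2757; solve J* = V/(n·D) for n: n = V/(J*·D) = 22.95/(1.2757 × 2.265) = 7.942659 rev/s
rpm = 60·n = 476.559552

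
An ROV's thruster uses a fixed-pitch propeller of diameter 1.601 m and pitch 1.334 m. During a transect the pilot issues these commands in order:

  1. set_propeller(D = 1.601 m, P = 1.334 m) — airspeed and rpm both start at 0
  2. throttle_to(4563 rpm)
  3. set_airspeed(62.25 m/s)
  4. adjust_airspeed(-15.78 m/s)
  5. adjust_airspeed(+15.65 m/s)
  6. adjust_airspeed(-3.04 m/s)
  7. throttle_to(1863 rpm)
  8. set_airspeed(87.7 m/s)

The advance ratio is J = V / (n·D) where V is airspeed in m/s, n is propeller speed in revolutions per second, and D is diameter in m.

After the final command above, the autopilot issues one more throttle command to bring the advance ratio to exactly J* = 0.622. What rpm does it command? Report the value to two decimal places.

set_propeller: D = 1.601 m, P = 1.334 m (p = P/D = 0.833229); state ← (V=0, rpm=0)
throttle_to(4563): rpm ← 4563
set_airspeed(62.25): V ← 62.25 m/s
adjust_airspeed(-15.78): V ← 62.25 -15.78 = 46.47 m/s
adjust_airspeed(+15.65): V ← 46.47 +15.65 = 62.12 m/s
adjust_airspeed(-3.04): V ← 62.12 -3.04 = 59.08 m/s
throttle_to(1863): rpm ← 1863
set_airspeed(87.7): V ← 87.7 m/s
final state: V = 87.7 m/s, rpm = 1863 → n = rpm/60 = 31.050000 rev/s
target J* = 0.622; solve J* = V/(n·D) for n: n = V/(J*·D) = 87.7/(0.622 × 1.601) = 88.067948 rev/s
rpm = 60·n = 5284.076873

rpm = 5284.08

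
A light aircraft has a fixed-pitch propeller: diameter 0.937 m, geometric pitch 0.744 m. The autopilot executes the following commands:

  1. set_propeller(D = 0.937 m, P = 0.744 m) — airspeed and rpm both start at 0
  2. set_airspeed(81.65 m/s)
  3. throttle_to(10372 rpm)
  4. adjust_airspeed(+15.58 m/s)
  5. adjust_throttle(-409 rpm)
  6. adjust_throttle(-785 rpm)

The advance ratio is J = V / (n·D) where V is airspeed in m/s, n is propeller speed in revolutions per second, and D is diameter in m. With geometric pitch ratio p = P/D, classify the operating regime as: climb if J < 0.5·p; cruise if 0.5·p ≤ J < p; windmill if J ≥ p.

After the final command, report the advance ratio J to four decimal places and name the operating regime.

J = 0.6784, regime = cruise

set_propeller: D = 0.937 m, P = 0.744 m (p = P/D = 0.794023); state ← (V=0, rpm=0)
set_airspeed(81.65): V ← 81.65 m/s
throttle_to(10372): rpm ← 10372
adjust_airspeed(+15.58): V ← 81.65 +15.58 = 97.23 m/s
adjust_throttle(-409): rpm ← 10372 -409 = 9963
adjust_throttle(-785): rpm ← 9963 -785 = 9178
final state: V = 97.23 m/s, rpm = 9178 → n = rpm/60 = 152.966667 rev/s
J = V / (n·D) = 97.23 / (152.966667 × 0.937) = 0.678366
regime bands: climb J<0.3970 | cruise [0.3970, 0.7940) | windmill J≥0.7940
J = 0.6784 → cruise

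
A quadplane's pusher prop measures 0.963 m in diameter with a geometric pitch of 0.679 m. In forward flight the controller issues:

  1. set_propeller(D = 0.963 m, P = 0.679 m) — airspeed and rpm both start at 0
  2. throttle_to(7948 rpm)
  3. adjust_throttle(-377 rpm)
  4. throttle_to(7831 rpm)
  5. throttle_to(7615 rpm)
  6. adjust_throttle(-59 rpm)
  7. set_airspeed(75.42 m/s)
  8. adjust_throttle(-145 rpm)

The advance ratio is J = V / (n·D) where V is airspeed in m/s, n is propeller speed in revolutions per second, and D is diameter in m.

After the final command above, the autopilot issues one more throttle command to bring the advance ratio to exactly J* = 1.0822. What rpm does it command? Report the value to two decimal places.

rpm = 4342.14

set_propeller: D = 0.963 m, P = 0.679 m (p = P/D = 0.705088); state ← (V=0, rpm=0)
throttle_to(7948): rpm ← 7948
adjust_throttle(-377): rpm ← 7948 -377 = 7571
throttle_to(7831): rpm ← 7831
throttle_to(7615): rpm ← 7615
adjust_throttle(-59): rpm ← 7615 -59 = 7556
set_airspeed(75.42): V ← 75.42 m/s
adjust_throttle(-145): rpm ← 7556 -145 = 7411
final state: V = 75.42 m/s, rpm = 7411 → n = rpm/60 = 123.516667 rev/s
target J* = 1.0822; solve J* = V/(n·D) for n: n = V/(J*·D) = 75.42/(1.0822 × 0.963) = 72.369023 rev/s
rpm = 60·n = 4342.141398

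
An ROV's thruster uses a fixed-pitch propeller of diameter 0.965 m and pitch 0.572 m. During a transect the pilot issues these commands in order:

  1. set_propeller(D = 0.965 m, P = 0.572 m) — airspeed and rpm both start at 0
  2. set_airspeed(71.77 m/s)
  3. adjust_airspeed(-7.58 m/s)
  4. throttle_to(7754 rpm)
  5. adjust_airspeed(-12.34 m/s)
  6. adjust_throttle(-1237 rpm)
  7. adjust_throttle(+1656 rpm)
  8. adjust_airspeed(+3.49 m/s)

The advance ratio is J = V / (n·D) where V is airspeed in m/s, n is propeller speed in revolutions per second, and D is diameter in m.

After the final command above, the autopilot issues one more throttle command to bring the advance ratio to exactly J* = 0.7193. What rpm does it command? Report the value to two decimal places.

set_propeller: D = 0.965 m, P = 0.572 m (p = P/D = 0.592746); state ← (V=0, rpm=0)
set_airspeed(71.77): V ← 71.77 m/s
adjust_airspeed(-7.58): V ← 71.77 -7.58 = 64.19 m/s
throttle_to(7754): rpm ← 7754
adjust_airspeed(-12.34): V ← 64.19 -12.34 = 51.85 m/s
adjust_throttle(-1237): rpm ← 7754 -1237 = 6517
adjust_throttle(+1656): rpm ← 6517 +1656 = 8173
adjust_airspeed(+3.49): V ← 51.85 +3.49 = 55.34 m/s
final state: V = 55.34 m/s, rpm = 8173 → n = rpm/60 = 136.216667 rev/s
target J* = 0.7193; solve J* = V/(n·D) for n: n = V/(J*·D) = 55.34/(0.7193 × 0.965) = 79.726332 rev/s
rpm = 60·n = 4783.579891

rpm = 4783.58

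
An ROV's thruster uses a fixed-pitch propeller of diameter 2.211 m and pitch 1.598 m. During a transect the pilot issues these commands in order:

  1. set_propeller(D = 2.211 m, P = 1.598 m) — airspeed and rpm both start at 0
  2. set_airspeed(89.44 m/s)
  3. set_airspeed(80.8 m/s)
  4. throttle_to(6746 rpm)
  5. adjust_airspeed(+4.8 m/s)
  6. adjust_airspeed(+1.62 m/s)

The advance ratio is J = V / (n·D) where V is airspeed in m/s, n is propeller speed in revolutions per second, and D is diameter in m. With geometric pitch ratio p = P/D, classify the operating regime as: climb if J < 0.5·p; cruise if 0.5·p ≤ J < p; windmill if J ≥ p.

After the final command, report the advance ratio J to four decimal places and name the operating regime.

J = 0.3509, regime = climb

set_propeller: D = 2.211 m, P = 1.598 m (p = P/D = 0.722750); state ← (V=0, rpm=0)
set_airspeed(89.44): V ← 89.44 m/s
set_airspeed(80.8): V ← 80.8 m/s
throttle_to(6746): rpm ← 6746
adjust_airspeed(+4.8): V ← 80.8 +4.8 = 85.6 m/s
adjust_airspeed(+1.62): V ← 85.6 +1.62 = 87.22 m/s
final state: V = 87.22 m/s, rpm = 6746 → n = rpm/60 = 112.433333 rev/s
J = V / (n·D) = 87.22 / (112.433333 × 2.211) = 0.350859
regime bands: climb J<0.3614 | cruise [0.3614, 0.7227) | windmill J≥0.7227
J = 0.3509 → climb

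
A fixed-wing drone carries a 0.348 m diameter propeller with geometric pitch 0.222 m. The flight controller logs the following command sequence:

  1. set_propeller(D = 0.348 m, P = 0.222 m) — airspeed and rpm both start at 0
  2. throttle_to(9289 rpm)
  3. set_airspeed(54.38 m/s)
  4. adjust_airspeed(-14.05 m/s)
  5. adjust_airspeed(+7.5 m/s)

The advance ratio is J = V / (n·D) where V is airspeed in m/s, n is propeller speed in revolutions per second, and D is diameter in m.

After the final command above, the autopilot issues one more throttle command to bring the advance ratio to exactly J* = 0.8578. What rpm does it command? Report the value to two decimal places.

rpm = 9613.61

set_propeller: D = 0.348 m, P = 0.222 m (p = P/D = 0.637931); state ← (V=0, rpm=0)
throttle_to(9289): rpm ← 9289
set_airspeed(54.38): V ← 54.38 m/s
adjust_airspeed(-14.05): V ← 54.38 -14.05 = 40.33 m/s
adjust_airspeed(+7.5): V ← 40.33 +7.5 = 47.83 m/s
final state: V = 47.83 m/s, rpm = 9289 → n = rpm/60 = 154.816667 rev/s
target J* = 0.8578; solve J* = V/(n·D) for n: n = V/(J*·D) = 47.83/(0.8578 × 0.348) = 160.226776 rev/s
rpm = 60·n = 9613.606580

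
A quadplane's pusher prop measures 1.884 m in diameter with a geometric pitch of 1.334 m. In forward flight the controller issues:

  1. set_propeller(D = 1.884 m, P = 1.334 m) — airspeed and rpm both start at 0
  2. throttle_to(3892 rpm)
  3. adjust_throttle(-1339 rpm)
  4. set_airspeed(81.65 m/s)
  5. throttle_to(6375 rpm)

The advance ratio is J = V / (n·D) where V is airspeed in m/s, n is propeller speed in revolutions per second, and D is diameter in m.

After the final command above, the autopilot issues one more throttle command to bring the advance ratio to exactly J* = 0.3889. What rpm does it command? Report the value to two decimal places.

set_propeller: D = 1.884 m, P = 1.334 m (p = P/D = 0.708068); state ← (V=0, rpm=0)
throttle_to(3892): rpm ← 3892
adjust_throttle(-1339): rpm ← 3892 -1339 = 2553
set_airspeed(81.65): V ← 81.65 m/s
throttle_to(6375): rpm ← 6375
final state: V = 81.65 m/s, rpm = 6375 → n = rpm/60 = 106.250000 rev/s
target J* = 0.3889; solve J* = V/(n·D) for n: n = V/(J*·D) = 81.65/(0.3889 × 1.884) = 111.439036 rev/s
rpm = 60·n = 6686.342174

rpm = 6686.34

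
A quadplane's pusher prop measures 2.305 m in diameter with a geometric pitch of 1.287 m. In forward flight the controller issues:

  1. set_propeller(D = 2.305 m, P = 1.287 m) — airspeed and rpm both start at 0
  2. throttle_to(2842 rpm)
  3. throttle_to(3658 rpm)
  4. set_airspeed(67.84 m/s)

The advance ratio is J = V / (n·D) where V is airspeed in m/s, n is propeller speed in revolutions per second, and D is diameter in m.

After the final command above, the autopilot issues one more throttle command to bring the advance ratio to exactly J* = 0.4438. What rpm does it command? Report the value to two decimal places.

rpm = 3979.05

set_propeller: D = 2.305 m, P = 1.287 m (p = P/D = 0.558351); state ← (V=0, rpm=0)
throttle_to(2842): rpm ← 2842
throttle_to(3658): rpm ← 3658
set_airspeed(67.84): V ← 67.84 m/s
final state: V = 67.84 m/s, rpm = 3658 → n = rpm/60 = 60.966667 rev/s
target J* = 0.4438; solve J* = V/(n·D) for n: n = V/(J*·D) = 67.84/(0.4438 × 2.305) = 66.317418 rev/s
rpm = 60·n = 3979.045103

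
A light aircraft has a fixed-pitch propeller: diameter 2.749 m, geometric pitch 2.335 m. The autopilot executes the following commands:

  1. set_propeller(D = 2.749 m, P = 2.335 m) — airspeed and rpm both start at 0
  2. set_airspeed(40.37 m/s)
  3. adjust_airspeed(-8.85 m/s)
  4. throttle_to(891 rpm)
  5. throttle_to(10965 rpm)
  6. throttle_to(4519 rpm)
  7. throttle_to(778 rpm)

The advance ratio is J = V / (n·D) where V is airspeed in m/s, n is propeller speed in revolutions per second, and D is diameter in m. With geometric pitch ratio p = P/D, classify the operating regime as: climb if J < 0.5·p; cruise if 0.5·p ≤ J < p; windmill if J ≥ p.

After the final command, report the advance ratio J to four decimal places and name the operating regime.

J = 0.8843, regime = windmill

set_propeller: D = 2.749 m, P = 2.335 m (p = P/D = 0.849400); state ← (V=0, rpm=0)
set_airspeed(40.37): V ← 40.37 m/s
adjust_airspeed(-8.85): V ← 40.37 -8.85 = 31.52 m/s
throttle_to(891): rpm ← 891
throttle_to(10965): rpm ← 10965
throttle_to(4519): rpm ← 4519
throttle_to(778): rpm ← 778
final state: V = 31.52 m/s, rpm = 778 → n = rpm/60 = 12.966667 rev/s
J = V / (n·D) = 31.52 / (12.966667 × 2.749) = 0.884266
regime bands: climb J<0.4247 | cruise [0.4247, 0.8494) | windmill J≥0.8494
J = 0.8843 → windmill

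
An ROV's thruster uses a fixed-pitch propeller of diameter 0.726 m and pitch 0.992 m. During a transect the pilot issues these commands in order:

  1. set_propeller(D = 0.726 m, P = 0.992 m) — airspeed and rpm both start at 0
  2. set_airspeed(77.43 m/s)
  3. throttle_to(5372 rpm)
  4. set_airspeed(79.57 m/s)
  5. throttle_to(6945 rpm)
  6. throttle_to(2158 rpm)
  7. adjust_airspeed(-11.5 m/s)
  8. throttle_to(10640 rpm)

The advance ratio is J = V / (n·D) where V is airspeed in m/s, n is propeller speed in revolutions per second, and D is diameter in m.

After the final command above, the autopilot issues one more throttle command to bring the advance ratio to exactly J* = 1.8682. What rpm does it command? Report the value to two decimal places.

set_propeller: D = 0.726 m, P = 0.992 m (p = P/D = 1.366391); state ← (V=0, rpm=0)
set_airspeed(77.43): V ← 77.43 m/s
throttle_to(5372): rpm ← 5372
set_airspeed(79.57): V ← 79.57 m/s
throttle_to(6945): rpm ← 6945
throttle_to(2158): rpm ← 2158
adjust_airspeed(-11.5): V ← 79.57 -11.5 = 68.07 m/s
throttle_to(10640): rpm ← 10640
final state: V = 68.07 m/s, rpm = 10640 → n = rpm/60 = 177.333333 rev/s
target J* = 1.8682; solve J* = V/(n·D) for n: n = V/(J*·D) = 68.07/(1.8682 × 0.726) = 50.187523 rev/s
rpm = 60·n = 3011.251384

rpm = 3011.25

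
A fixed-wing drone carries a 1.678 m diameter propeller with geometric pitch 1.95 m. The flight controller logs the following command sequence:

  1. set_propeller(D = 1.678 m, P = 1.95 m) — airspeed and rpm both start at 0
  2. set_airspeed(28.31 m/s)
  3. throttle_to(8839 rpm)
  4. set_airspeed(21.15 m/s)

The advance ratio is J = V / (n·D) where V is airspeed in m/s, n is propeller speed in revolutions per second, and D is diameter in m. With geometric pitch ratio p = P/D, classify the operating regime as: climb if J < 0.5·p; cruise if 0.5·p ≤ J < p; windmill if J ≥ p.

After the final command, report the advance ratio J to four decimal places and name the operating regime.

set_propeller: D = 1.678 m, P = 1.95 m (p = P/D = 1.162098); state ← (V=0, rpm=0)
set_airspeed(28.31): V ← 28.31 m/s
throttle_to(8839): rpm ← 8839
set_airspeed(21.15): V ← 21.15 m/s
final state: V = 21.15 m/s, rpm = 8839 → n = rpm/60 = 147.316667 rev/s
J = V / (n·D) = 21.15 / (147.316667 × 1.678) = 0.085559
regime bands: climb J<0.5810 | cruise [0.5810, 1.1621) | windmill J≥1.1621
J = 0.0856 → climb

J = 0.0856, regime = climb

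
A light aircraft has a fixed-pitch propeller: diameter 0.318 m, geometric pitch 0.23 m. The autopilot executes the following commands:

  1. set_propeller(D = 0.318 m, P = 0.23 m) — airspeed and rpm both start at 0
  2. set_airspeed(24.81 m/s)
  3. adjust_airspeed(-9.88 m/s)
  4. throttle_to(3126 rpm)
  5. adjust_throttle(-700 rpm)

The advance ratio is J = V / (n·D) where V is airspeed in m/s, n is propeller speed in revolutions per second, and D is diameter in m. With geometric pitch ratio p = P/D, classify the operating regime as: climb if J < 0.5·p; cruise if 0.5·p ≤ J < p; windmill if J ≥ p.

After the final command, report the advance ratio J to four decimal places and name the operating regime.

set_propeller: D = 0.318 m, P = 0.23 m (p = P/D = 0.723270); state ← (V=0, rpm=0)
set_airspeed(24.81): V ← 24.81 m/s
adjust_airspeed(-9.88): V ← 24.81 -9.88 = 14.93 m/s
throttle_to(3126): rpm ← 3126
adjust_throttle(-700): rpm ← 3126 -700 = 2426
final state: V = 14.93 m/s, rpm = 2426 → n = rpm/60 = 40.433333 rev/s
J = V / (n·D) = 14.93 / (40.433333 × 0.318) = 1.161163
regime bands: climb J<0.3616 | cruise [0.3616, 0.7233) | windmill J≥0.7233
J = 1.1612 → windmill

J = 1.1612, regime = windmill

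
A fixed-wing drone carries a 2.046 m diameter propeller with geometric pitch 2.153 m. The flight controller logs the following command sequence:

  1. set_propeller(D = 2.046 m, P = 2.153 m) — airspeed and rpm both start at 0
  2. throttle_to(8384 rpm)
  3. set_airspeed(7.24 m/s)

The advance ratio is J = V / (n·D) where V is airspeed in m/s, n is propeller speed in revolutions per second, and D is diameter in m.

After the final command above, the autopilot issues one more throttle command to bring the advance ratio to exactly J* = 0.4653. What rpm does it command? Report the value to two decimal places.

rpm = 456.30

set_propeller: D = 2.046 m, P = 2.153 m (p = P/D = 1.052297); state ← (V=0, rpm=0)
throttle_to(8384): rpm ← 8384
set_airspeed(7.24): V ← 7.24 m/s
final state: V = 7.24 m/s, rpm = 8384 → n = rpm/60 = 139.733333 rev/s
target J* = 0.4653; solve J* = V/(n·D) for n: n = V/(J*·D) = 7.24/(0.4653 × 2.046) = 7.605012 rev/s
rpm = 60·n = 456.300700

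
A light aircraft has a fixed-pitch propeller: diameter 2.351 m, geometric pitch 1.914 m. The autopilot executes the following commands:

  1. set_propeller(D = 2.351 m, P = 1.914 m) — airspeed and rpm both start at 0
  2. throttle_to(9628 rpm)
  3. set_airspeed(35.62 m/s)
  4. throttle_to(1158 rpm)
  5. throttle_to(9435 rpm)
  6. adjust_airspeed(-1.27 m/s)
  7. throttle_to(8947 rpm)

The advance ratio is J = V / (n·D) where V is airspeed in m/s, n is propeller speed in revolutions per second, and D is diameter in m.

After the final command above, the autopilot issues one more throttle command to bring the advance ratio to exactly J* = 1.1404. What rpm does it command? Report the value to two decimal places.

set_propeller: D = 2.351 m, P = 1.914 m (p = P/D = 0.814122); state ← (V=0, rpm=0)
throttle_to(9628): rpm ← 9628
set_airspeed(35.62): V ← 35.62 m/s
throttle_to(1158): rpm ← 1158
throttle_to(9435): rpm ← 9435
adjust_airspeed(-1.27): V ← 35.62 -1.27 = 34.35 m/s
throttle_to(8947): rpm ← 8947
final state: V = 34.35 m/s, rpm = 8947 → n = rpm/60 = 149.116667 rev/s
target J* = 1.1404; solve J* = V/(n·D) for n: n = V/(J*·D) = 34.35/(1.1404 × 2.351) = 12.811999 rev/s
rpm = 60·n = 768.719953

rpm = 768.72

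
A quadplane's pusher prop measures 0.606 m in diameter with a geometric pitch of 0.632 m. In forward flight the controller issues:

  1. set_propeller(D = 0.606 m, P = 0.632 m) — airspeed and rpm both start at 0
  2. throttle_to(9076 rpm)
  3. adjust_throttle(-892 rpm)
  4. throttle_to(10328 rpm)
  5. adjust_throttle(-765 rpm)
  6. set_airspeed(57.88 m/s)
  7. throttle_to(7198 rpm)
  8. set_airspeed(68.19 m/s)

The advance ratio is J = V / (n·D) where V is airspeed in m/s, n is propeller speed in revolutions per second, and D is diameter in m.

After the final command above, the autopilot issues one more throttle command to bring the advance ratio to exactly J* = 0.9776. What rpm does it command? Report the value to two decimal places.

rpm = 6906.18

set_propeller: D = 0.606 m, P = 0.632 m (p = P/D = 1.042904); state ← (V=0, rpm=0)
throttle_to(9076): rpm ← 9076
adjust_throttle(-892): rpm ← 9076 -892 = 8184
throttle_to(10328): rpm ← 10328
adjust_throttle(-765): rpm ← 10328 -765 = 9563
set_airspeed(57.88): V ← 57.88 m/s
throttle_to(7198): rpm ← 7198
set_airspeed(68.19): V ← 68.19 m/s
final state: V = 68.19 m/s, rpm = 7198 → n = rpm/60 = 119.966667 rev/s
target J* = 0.9776; solve J* = V/(n·D) for n: n = V/(J*·D) = 68.19/(0.9776 × 0.606) = 115.103061 rev/s
rpm = 60·n = 6906.183663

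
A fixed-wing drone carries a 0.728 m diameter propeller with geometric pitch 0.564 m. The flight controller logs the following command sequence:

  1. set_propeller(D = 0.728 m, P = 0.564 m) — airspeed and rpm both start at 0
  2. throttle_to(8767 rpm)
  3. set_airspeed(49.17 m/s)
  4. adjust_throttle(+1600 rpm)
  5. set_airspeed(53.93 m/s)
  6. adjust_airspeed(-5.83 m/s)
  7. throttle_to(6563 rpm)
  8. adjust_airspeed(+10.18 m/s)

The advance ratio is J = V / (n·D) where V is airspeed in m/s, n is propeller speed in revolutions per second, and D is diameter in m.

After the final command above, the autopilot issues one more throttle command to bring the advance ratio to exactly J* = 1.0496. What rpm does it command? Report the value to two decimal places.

set_propeller: D = 0.728 m, P = 0.564 m (p = P/D = 0.774725); state ← (V=0, rpm=0)
throttle_to(8767): rpm ← 8767
set_airspeed(49.17): V ← 49.17 m/s
adjust_throttle(+1600): rpm ← 8767 +1600 = 10367
set_airspeed(53.93): V ← 53.93 m/s
adjust_airspeed(-5.83): V ← 53.93 -5.83 = 48.1 m/s
throttle_to(6563): rpm ← 6563
adjust_airspeed(+10.18): V ← 48.1 +10.18 = 58.28 m/s
final state: V = 58.28 m/s, rpm = 6563 → n = rpm/60 = 109.383333 rev/s
target J* = 1.0496; solve J* = V/(n·D) for n: n = V/(J*·D) = 58.28/(1.0496 × 0.728) = 76.271861 rev/s
rpm = 60·n = 4576.311646

rpm = 4576.31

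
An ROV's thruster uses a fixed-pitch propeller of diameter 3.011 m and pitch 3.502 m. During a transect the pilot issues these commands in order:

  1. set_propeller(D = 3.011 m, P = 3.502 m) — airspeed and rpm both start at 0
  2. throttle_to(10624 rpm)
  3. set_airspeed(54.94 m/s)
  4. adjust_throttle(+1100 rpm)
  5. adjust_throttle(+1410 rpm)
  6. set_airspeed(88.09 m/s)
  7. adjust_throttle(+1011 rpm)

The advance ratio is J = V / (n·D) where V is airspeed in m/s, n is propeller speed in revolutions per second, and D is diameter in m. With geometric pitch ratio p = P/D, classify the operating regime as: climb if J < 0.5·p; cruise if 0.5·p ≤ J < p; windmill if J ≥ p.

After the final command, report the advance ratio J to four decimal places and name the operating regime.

set_propeller: D = 3.011 m, P = 3.502 m (p = P/D = 1.163069); state ← (V=0, rpm=0)
throttle_to(10624): rpm ← 10624
set_airspeed(54.94): V ← 54.94 m/s
adjust_throttle(+1100): rpm ← 10624 +1100 = 11724
adjust_throttle(+1410): rpm ← 11724 +1410 = 13134
set_airspeed(88.09): V ← 88.09 m/s
adjust_throttle(+1011): rpm ← 13134 +1011 = 14145
final state: V = 88.09 m/s, rpm = 14145 → n = rpm/60 = 235.750000 rev/s
J = V / (n·D) = 88.09 / (235.750000 × 3.011) = 0.124098
regime bands: climb J<0.5815 | cruise [0.5815, 1.1631) | windmill J≥1.1631
J = 0.1241 → climb

J = 0.1241, regime = climb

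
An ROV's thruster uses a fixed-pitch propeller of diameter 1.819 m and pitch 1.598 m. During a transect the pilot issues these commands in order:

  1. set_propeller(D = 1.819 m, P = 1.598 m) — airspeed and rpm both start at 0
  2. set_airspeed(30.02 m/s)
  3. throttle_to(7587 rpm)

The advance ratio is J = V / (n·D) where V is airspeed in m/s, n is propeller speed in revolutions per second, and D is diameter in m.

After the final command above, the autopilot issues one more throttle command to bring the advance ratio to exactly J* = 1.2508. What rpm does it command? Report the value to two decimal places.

set_propeller: D = 1.819 m, P = 1.598 m (p = P/D = 0.878505); state ← (V=0, rpm=0)
set_airspeed(30.02): V ← 30.02 m/s
throttle_to(7587): rpm ← 7587
final state: V = 30.02 m/s, rpm = 7587 → n = rpm/60 = 126.450000 rev/s
target J* = 1.2508; solve J* = V/(n·D) for n: n = V/(J*·D) = 30.02/(1.2508 × 1.819) = 13.194414 rev/s
rpm = 60·n = 791.664857

rpm = 791.66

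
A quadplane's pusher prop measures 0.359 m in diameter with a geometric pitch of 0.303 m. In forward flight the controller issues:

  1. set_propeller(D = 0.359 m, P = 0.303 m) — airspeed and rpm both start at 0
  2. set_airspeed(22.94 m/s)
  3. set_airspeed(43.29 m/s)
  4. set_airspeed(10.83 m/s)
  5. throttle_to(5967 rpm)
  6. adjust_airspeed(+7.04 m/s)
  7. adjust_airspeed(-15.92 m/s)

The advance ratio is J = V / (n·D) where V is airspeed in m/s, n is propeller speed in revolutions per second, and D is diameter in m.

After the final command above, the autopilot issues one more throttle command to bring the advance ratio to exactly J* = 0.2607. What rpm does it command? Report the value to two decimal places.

set_propeller: D = 0.359 m, P = 0.303 m (p = P/D = 0.844011); state ← (V=0, rpm=0)
set_airspeed(22.94): V ← 22.94 m/s
set_airspeed(43.29): V ← 43.29 m/s
set_airspeed(10.83): V ← 10.83 m/s
throttle_to(5967): rpm ← 5967
adjust_airspeed(+7.04): V ← 10.83 +7.04 = 17.87 m/s
adjust_airspeed(-15.92): V ← 17.87 -15.92 = 1.95 m/s
final state: V = 1.95 m/s, rpm = 5967 → n = rpm/60 = 99.450000 rev/s
target J* = 0.2607; solve J* = V/(n·D) for n: n = V/(J*·D) = 1.95/(0.2607 × 0.359) = 20.835270 rev/s
rpm = 60·n = 1250.116197

rpm = 1250.12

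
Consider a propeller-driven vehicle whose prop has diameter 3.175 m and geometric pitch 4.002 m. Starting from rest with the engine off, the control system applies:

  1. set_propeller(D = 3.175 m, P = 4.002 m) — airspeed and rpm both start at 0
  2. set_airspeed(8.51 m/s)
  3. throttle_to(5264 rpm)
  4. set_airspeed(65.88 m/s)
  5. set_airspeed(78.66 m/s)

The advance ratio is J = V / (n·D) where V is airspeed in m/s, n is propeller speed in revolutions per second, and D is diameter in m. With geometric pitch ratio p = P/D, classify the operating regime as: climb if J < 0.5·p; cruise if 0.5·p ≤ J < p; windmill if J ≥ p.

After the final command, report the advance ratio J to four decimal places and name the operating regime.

set_propeller: D = 3.175 m, P = 4.002 m (p = P/D = 1.260472); state ← (V=0, rpm=0)
set_airspeed(8.51): V ← 8.51 m/s
throttle_to(5264): rpm ← 5264
set_airspeed(65.88): V ← 65.88 m/s
set_airspeed(78.66): V ← 78.66 m/s
final state: V = 78.66 m/s, rpm = 5264 → n = rpm/60 = 87.733333 rev/s
J = V / (n·D) = 78.66 / (87.733333 × 3.175) = 0.282388
regime bands: climb J<0.6302 | cruise [0.6302, 1.2605) | windmill J≥1.2605
J = 0.2824 → climb

J = 0.2824, regime = climb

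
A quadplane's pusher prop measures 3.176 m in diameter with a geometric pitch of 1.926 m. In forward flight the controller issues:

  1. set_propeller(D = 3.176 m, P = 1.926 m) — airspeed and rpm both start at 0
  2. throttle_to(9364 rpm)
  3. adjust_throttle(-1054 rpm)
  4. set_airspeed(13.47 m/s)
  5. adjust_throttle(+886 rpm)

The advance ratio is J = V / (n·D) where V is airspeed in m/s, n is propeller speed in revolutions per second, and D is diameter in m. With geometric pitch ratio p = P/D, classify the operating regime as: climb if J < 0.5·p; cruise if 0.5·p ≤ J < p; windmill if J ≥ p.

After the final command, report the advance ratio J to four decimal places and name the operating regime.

set_propeller: D = 3.176 m, P = 1.926 m (p = P/D = 0.606423); state ← (V=0, rpm=0)
throttle_to(9364): rpm ← 9364
adjust_throttle(-1054): rpm ← 9364 -1054 = 8310
set_airspeed(13.47): V ← 13.47 m/s
adjust_throttle(+886): rpm ← 8310 +886 = 9196
final state: V = 13.47 m/s, rpm = 9196 → n = rpm/60 = 153.266667 rev/s
J = V / (n·D) = 13.47 / (153.266667 × 3.176) = 0.027672
regime bands: climb J<0.3032 | cruise [0.3032, 0.6064) | windmill J≥0.6064
J = 0.0277 → climb

J = 0.0277, regime = climb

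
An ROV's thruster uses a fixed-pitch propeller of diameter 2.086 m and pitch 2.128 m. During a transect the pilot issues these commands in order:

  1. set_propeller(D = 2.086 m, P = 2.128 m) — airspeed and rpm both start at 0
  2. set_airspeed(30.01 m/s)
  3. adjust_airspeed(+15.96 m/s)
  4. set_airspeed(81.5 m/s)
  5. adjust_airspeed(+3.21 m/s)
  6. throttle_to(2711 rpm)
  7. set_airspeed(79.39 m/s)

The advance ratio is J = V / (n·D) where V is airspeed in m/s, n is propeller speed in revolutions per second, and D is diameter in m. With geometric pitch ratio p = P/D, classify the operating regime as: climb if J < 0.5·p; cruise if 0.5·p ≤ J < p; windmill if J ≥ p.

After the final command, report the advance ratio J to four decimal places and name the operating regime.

set_propeller: D = 2.086 m, P = 2.128 m (p = P/D = 1.020134); state ← (V=0, rpm=0)
set_airspeed(30.01): V ← 30.01 m/s
adjust_airspeed(+15.96): V ← 30.01 +15.96 = 45.97 m/s
set_airspeed(81.5): V ← 81.5 m/s
adjust_airspeed(+3.21): V ← 81.5 +3.21 = 84.71 m/s
throttle_to(2711): rpm ← 2711
set_airspeed(79.39): V ← 79.39 m/s
final state: V = 79.39 m/s, rpm = 2711 → n = rpm/60 = 45.183333 rev/s
J = V / (n·D) = 79.39 / (45.183333 × 2.086) = 0.842312
regime bands: climb J<0.5101 | cruise [0.5101, 1.0201) | windmill J≥1.0201
J = 0.8423 → cruise

J = 0.8423, regime = cruise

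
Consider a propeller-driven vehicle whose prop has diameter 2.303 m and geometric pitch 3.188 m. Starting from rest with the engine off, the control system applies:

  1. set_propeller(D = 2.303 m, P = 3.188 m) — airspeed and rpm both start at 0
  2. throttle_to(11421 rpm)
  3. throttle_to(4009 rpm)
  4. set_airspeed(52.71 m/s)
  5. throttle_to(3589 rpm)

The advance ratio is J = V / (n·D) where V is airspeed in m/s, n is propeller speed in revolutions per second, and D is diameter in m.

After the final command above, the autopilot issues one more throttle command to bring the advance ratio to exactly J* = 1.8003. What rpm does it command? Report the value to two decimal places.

rpm = 762.79

set_propeller: D = 2.303 m, P = 3.188 m (p = P/D = 1.384281); state ← (V=0, rpm=0)
throttle_to(11421): rpm ← 11421
throttle_to(4009): rpm ← 4009
set_airspeed(52.71): V ← 52.71 m/s
throttle_to(3589): rpm ← 3589
final state: V = 52.71 m/s, rpm = 3589 → n = rpm/60 = 59.816667 rev/s
target J* = 1.8003; solve J* = V/(n·D) for n: n = V/(J*·D) = 52.71/(1.8003 × 2.303) = 12.713180 rev/s
rpm = 60·n = 762.790801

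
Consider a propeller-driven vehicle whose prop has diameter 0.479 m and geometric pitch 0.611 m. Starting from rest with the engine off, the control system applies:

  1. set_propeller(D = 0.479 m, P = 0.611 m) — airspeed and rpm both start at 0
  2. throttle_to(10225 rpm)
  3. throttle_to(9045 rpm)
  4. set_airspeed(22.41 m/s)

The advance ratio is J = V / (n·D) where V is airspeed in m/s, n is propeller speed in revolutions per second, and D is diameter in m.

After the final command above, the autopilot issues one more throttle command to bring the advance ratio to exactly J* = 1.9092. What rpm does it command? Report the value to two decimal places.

rpm = 1470.30

set_propeller: D = 0.479 m, P = 0.611 m (p = P/D = 1.275574); state ← (V=0, rpm=0)
throttle_to(10225): rpm ← 10225
throttle_to(9045): rpm ← 9045
set_airspeed(22.41): V ← 22.41 m/s
final state: V = 22.41 m/s, rpm = 9045 → n = rpm/60 = 150.750000 rev/s
target J* = 1.9092; solve J* = V/(n·D) for n: n = V/(J*·D) = 22.41/(1.9092 × 0.479) = 24.505012 rev/s
rpm = 60·n = 1470.300713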